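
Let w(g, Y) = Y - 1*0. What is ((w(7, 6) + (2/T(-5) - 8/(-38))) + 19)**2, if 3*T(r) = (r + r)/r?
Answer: 287296/361 ≈ 795.83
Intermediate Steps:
T(r) = 2/3 (T(r) = ((r + r)/r)/3 = ((2*r)/r)/3 = (1/3)*2 = 2/3)
w(g, Y) = Y (w(g, Y) = Y + 0 = Y)
((w(7, 6) + (2/T(-5) - 8/(-38))) + 19)**2 = ((6 + (2/(2/3) - 8/(-38))) + 19)**2 = ((6 + (2*(3/2) - 8*(-1/38))) + 19)**2 = ((6 + (3 + 4/19)) + 19)**2 = ((6 + 61/19) + 19)**2 = (175/19 + 19)**2 = (536/19)**2 = 287296/361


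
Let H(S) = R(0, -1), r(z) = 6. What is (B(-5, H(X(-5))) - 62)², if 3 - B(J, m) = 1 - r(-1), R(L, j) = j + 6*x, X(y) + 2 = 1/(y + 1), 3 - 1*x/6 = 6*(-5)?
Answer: 2916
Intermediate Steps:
x = 198 (x = 18 - 36*(-5) = 18 - 6*(-30) = 18 + 180 = 198)
X(y) = -2 + 1/(1 + y) (X(y) = -2 + 1/(y + 1) = -2 + 1/(1 + y))
R(L, j) = 1188 + j (R(L, j) = j + 6*198 = j + 1188 = 1188 + j)
H(S) = 1187 (H(S) = 1188 - 1 = 1187)
B(J, m) = 8 (B(J, m) = 3 - (1 - 1*6) = 3 - (1 - 6) = 3 - 1*(-5) = 3 + 5 = 8)
(B(-5, H(X(-5))) - 62)² = (8 - 62)² = (-54)² = 2916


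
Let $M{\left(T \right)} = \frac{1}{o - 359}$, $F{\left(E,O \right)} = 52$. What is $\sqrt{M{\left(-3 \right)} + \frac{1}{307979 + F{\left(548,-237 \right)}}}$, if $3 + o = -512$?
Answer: $\frac{i \sqrt{82692529255758}}{269219094} \approx 0.033777 i$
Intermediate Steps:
$o = -515$ ($o = -3 - 512 = -515$)
$M{\left(T \right)} = - \frac{1}{874}$ ($M{\left(T \right)} = \frac{1}{-515 - 359} = \frac{1}{-874} = - \frac{1}{874}$)
$\sqrt{M{\left(-3 \right)} + \frac{1}{307979 + F{\left(548,-237 \right)}}} = \sqrt{- \frac{1}{874} + \frac{1}{307979 + 52}} = \sqrt{- \frac{1}{874} + \frac{1}{308031}} = \sqrt{- \frac{307157}{269219094}} = \frac{i \sqrt{82692529255758}}{269219094}$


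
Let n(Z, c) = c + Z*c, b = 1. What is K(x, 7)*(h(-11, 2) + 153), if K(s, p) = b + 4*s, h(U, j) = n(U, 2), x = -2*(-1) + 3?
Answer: 2793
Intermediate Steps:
x = 5 (x = 2 + 3 = 5)
h(U, j) = 2 + 2*U (h(U, j) = 2*(1 + U) = 2 + 2*U)
K(s, p) = 1 + 4*s
K(x, 7)*(h(-11, 2) + 153) = (1 + 4*5)*((2 + 2*(-11)) + 153) = (1 + 20)*((2 - 22) + 153) = 21*(-20 + 153) = 21*133 = 2793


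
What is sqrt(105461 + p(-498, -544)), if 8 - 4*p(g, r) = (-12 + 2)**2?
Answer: sqrt(105438) ≈ 324.71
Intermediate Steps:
p(g, r) = -23 (p(g, r) = 2 - (-12 + 2)**2/4 = 2 - 1/4*(-10)**2 = 2 - 1/4*100 = 2 - 25 = -23)
sqrt(105461 + p(-498, -544)) = sqrt(105461 - 23) = sqrt(105438)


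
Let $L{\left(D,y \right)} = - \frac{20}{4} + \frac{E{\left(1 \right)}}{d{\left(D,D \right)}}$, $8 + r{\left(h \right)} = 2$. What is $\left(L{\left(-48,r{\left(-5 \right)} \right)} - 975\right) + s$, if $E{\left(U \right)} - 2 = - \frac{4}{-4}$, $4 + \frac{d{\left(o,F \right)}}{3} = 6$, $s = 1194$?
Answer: $\frac{429}{2} \approx 214.5$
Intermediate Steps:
$d{\left(o,F \right)} = 6$ ($d{\left(o,F \right)} = -12 + 3 \cdot 6 = -12 + 18 = 6$)
$E{\left(U \right)} = 3$ ($E{\left(U \right)} = 2 - \frac{4}{-4} = 2 - -1 = 2 + 1 = 3$)
$r{\left(h \right)} = -6$ ($r{\left(h \right)} = -8 + 2 = -6$)
$L{\left(D,y \right)} = - \frac{9}{2}$ ($L{\left(D,y \right)} = - \frac{20}{4} + \frac{3}{6} = \left(-20\right) \frac{1}{4} + 3 \cdot \frac{1}{6} = -5 + \frac{1}{2} = - \frac{9}{2}$)
$\left(L{\left(-48,r{\left(-5 \right)} \right)} - 975\right) + s = \left(- \frac{9}{2} - 975\right) + 1194 = - \frac{1959}{2} + 1194 = \frac{429}{2}$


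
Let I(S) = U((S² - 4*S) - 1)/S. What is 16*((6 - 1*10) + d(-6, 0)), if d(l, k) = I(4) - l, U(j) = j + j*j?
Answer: 32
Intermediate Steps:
U(j) = j + j²
I(S) = (S² - 4*S)*(-1 + S² - 4*S)/S (I(S) = (((S² - 4*S) - 1)*(1 + ((S² - 4*S) - 1)))/S = ((-1 + S² - 4*S)*(1 + (-1 + S² - 4*S)))/S = ((-1 + S² - 4*S)*(S² - 4*S))/S = ((S² - 4*S)*(-1 + S² - 4*S))/S = (S² - 4*S)*(-1 + S² - 4*S)/S)
d(l, k) = -l (d(l, k) = (4 - 1*4)*(1 - 1*4² + 4*4) - l = (4 - 4)*(1 - 1*16 + 16) - l = 0*(1 - 16 + 16) - l = 0*1 - l = 0 - l = -l)
16*((6 - 1*10) + d(-6, 0)) = 16*((6 - 1*10) - 1*(-6)) = 16*((6 - 10) + 6) = 16*(-4 + 6) = 16*2 = 32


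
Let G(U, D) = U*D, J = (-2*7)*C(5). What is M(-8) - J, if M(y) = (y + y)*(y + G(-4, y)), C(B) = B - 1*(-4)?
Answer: -258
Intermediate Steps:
C(B) = 4 + B (C(B) = B + 4 = 4 + B)
J = -126 (J = (-2*7)*(4 + 5) = -14*9 = -126)
G(U, D) = D*U
M(y) = -6*y² (M(y) = (y + y)*(y + y*(-4)) = (2*y)*(y - 4*y) = (2*y)*(-3*y) = -6*y²)
M(-8) - J = -6*(-8)² - 1*(-126) = -6*64 + 126 = -384 + 126 = -258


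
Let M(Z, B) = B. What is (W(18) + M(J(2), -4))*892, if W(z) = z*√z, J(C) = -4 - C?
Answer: -3568 + 48168*√2 ≈ 64552.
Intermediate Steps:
W(z) = z^(3/2)
(W(18) + M(J(2), -4))*892 = (18^(3/2) - 4)*892 = (54*√2 - 4)*892 = (-4 + 54*√2)*892 = -3568 + 48168*√2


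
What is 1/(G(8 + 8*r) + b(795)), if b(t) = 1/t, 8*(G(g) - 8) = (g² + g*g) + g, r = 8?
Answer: 795/1043836 ≈ 0.00076161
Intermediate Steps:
G(g) = 8 + g²/4 + g/8 (G(g) = 8 + ((g² + g*g) + g)/8 = 8 + ((g² + g²) + g)/8 = 8 + (2*g² + g)/8 = 8 + (g + 2*g²)/8 = 8 + (g²/4 + g/8) = 8 + g²/4 + g/8)
1/(G(8 + 8*r) + b(795)) = 1/((8 + (8 + 8*8)²/4 + (8 + 8*8)/8) + 1/795) = 1/((8 + (8 + 64)²/4 + (8 + 64)/8) + 1/795) = 1/((8 + (¼)*72² + (⅛)*72) + 1/795) = 1/((8 + (¼)*5184 + 9) + 1/795) = 1/((8 + 1296 + 9) + 1/795) = 1/(1313 + 1/795) = 1/(1043836/795) = 795/1043836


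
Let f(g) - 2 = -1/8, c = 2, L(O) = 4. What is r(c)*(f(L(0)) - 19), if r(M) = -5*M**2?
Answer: 685/2 ≈ 342.50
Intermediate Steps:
f(g) = 15/8 (f(g) = 2 - 1/8 = 15/8)
r(c)*(f(L(0)) - 19) = (-5*2**2)*(15/8 - 19) = -5*4*(-137/8) = -20*(-137/8) = 685/2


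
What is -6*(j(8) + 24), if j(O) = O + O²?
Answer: -576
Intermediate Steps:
-6*(j(8) + 24) = -6*(8*(1 + 8) + 24) = -6*(8*9 + 24) = -6*(72 + 24) = -6*96 = -576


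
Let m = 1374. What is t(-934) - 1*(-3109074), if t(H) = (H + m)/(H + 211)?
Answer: 2247860062/723 ≈ 3.1091e+6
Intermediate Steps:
t(H) = (1374 + H)/(211 + H) (t(H) = (H + 1374)/(H + 211) = (1374 + H)/(211 + H))
t(-934) - 1*(-3109074) = (1374 - 934)/(211 - 934) - 1*(-3109074) = 440/(-723) + 3109074 = -1/723*440 + 3109074 = -440/723 + 3109074 = 2247860062/723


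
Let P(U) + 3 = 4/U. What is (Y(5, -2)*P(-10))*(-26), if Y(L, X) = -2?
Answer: -884/5 ≈ -176.80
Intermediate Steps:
P(U) = -3 + 4/U
(Y(5, -2)*P(-10))*(-26) = -2*(-3 + 4/(-10))*(-26) = -2*(-3 + 4*(-⅒))*(-26) = -2*(-3 - ⅖)*(-26) = -2*(-17/5)*(-26) = (34/5)*(-26) = -884/5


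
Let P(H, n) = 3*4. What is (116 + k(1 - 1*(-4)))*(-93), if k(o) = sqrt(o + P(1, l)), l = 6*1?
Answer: -10788 - 93*sqrt(17) ≈ -11171.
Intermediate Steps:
l = 6
P(H, n) = 12
k(o) = sqrt(12 + o) (k(o) = sqrt(o + 12) = sqrt(12 + o))
(116 + k(1 - 1*(-4)))*(-93) = (116 + sqrt(12 + (1 - 1*(-4))))*(-93) = (116 + sqrt(12 + (1 + 4)))*(-93) = (116 + sqrt(12 + 5))*(-93) = (116 + sqrt(17))*(-93) = -10788 - 93*sqrt(17)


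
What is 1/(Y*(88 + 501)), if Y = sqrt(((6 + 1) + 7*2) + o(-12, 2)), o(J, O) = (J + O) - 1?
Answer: sqrt(10)/5890 ≈ 0.00053689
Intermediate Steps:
o(J, O) = -1 + J + O
Y = sqrt(10) (Y = sqrt(((6 + 1) + 7*2) + (-1 - 12 + 2)) = sqrt((7 + 14) - 11) = sqrt(21 - 11) = sqrt(10) ≈ 3.1623)
1/(Y*(88 + 501)) = 1/(sqrt(10)*(88 + 501)) = 1/(sqrt(10)*589) = 1/(589*sqrt(10)) = sqrt(10)/5890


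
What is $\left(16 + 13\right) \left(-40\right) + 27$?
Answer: $-1133$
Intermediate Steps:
$\left(16 + 13\right) \left(-40\right) + 27 = 29 \left(-40\right) + 27 = -1160 + 27 = -1133$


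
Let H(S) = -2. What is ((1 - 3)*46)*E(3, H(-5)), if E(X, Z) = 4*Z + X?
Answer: 460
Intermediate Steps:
E(X, Z) = X + 4*Z
((1 - 3)*46)*E(3, H(-5)) = ((1 - 3)*46)*(3 + 4*(-2)) = (-2*46)*(3 - 8) = -92*(-5) = 460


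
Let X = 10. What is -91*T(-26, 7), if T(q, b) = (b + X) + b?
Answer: -2184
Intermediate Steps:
T(q, b) = 10 + 2*b (T(q, b) = (b + 10) + b = (10 + b) + b = 10 + 2*b)
-91*T(-26, 7) = -91*(10 + 2*7) = -91*(10 + 14) = -91*24 = -2184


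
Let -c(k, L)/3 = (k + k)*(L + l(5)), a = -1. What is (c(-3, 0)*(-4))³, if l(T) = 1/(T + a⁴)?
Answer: -1728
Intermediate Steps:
l(T) = 1/(1 + T) (l(T) = 1/(T + (-1)⁴) = 1/(T + 1) = 1/(1 + T))
c(k, L) = -6*k*(⅙ + L) (c(k, L) = -3*(k + k)*(L + 1/(1 + 5)) = -3*2*k*(L + 1/6) = -3*2*k*(L + ⅙) = -3*2*k*(⅙ + L) = -6*k*(⅙ + L))
(c(-3, 0)*(-4))³ = (-1*(-3)*(1 + 6*0)*(-4))³ = (-1*(-3)*(1 + 0)*(-4))³ = (-1*(-3)*1*(-4))³ = (3*(-4))³ = (-12)³ = -1728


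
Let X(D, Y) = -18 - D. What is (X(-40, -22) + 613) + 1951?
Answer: 2586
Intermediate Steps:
(X(-40, -22) + 613) + 1951 = ((-18 - 1*(-40)) + 613) + 1951 = ((-18 + 40) + 613) + 1951 = (22 + 613) + 1951 = 635 + 1951 = 2586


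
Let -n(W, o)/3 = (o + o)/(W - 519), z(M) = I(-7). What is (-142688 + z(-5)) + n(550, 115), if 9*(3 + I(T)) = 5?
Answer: -39816844/279 ≈ -1.4271e+5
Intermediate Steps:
I(T) = -22/9 (I(T) = -3 + (⅑)*5 = -3 + 5/9 = -22/9)
z(M) = -22/9
n(W, o) = -6*o/(-519 + W) (n(W, o) = -3*(o + o)/(W - 519) = -3*2*o/(-519 + W) = -6*o/(-519 + W))
(-142688 + z(-5)) + n(550, 115) = (-142688 - 22/9) - 6*115/(-519 + 550) = -1284214/9 - 6*115/31 = -1284214/9 - 6*115*1/31 = -1284214/9 - 690/31 = -39816844/279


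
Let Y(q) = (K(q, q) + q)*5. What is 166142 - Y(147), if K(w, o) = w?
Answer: 164672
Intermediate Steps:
Y(q) = 10*q (Y(q) = (q + q)*5 = (2*q)*5 = 10*q)
166142 - Y(147) = 166142 - 10*147 = 166142 - 1*1470 = 166142 - 1470 = 164672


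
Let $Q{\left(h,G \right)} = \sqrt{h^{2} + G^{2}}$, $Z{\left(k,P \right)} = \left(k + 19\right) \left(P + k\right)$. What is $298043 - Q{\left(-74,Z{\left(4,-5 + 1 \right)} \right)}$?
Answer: $297969$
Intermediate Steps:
$Z{\left(k,P \right)} = \left(19 + k\right) \left(P + k\right)$
$Q{\left(h,G \right)} = \sqrt{G^{2} + h^{2}}$
$298043 - Q{\left(-74,Z{\left(4,-5 + 1 \right)} \right)} = 298043 - \sqrt{\left(4^{2} + 19 \left(-5 + 1\right) + 19 \cdot 4 + \left(-5 + 1\right) 4\right)^{2} + \left(-74\right)^{2}} = 298043 - \sqrt{\left(16 + 19 \left(-4\right) + 76 - 16\right)^{2} + 5476} = 298043 - \sqrt{\left(16 - 76 + 76 - 16\right)^{2} + 5476} = 298043 - \sqrt{0^{2} + 5476} = 298043 - \sqrt{0 + 5476} = 298043 - \sqrt{5476} = 298043 - 74 = 297969$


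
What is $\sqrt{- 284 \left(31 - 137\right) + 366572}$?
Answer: $2 \sqrt{99169} \approx 629.82$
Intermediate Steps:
$\sqrt{- 284 \left(31 - 137\right) + 366572} = \sqrt{\left(-284\right) \left(-106\right) + 366572} = \sqrt{30104 + 366572} = \sqrt{396676} = 2 \sqrt{99169}$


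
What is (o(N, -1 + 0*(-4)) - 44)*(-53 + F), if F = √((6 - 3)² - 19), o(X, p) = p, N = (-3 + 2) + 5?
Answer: 2385 - 45*I*√10 ≈ 2385.0 - 142.3*I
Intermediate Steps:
N = 4 (N = -1 + 5 = 4)
F = I*√10 (F = √(3² - 19) = √(9 - 19) = √(-10) = I*√10 ≈ 3.1623*I)
(o(N, -1 + 0*(-4)) - 44)*(-53 + F) = ((-1 + 0*(-4)) - 44)*(-53 + I*√10) = ((-1 + 0) - 44)*(-53 + I*√10) = (-1 - 44)*(-53 + I*√10) = -45*(-53 + I*√10) = 2385 - 45*I*√10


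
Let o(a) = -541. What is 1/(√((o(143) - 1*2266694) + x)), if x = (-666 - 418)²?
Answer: -I*√1092179/1092179 ≈ -0.00095687*I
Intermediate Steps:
x = 1175056 (x = (-1084)² = 1175056)
1/(√((o(143) - 1*2266694) + x)) = 1/(√((-541 - 1*2266694) + 1175056)) = 1/(√((-541 - 2266694) + 1175056)) = 1/(√(-2267235 + 1175056)) = 1/(√(-1092179)) = 1/(I*√1092179) = -I*√1092179/1092179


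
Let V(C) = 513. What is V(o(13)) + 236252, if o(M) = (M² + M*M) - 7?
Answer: 236765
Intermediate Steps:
o(M) = -7 + 2*M² (o(M) = (M² + M²) - 7 = 2*M² - 7 = -7 + 2*M²)
V(o(13)) + 236252 = 513 + 236252 = 236765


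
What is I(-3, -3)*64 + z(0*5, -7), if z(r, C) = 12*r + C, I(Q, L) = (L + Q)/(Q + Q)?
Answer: 57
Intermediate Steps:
I(Q, L) = (L + Q)/(2*Q) (I(Q, L) = (L + Q)/((2*Q)) = (L + Q)*(1/(2*Q)) = (L + Q)/(2*Q))
z(r, C) = C + 12*r
I(-3, -3)*64 + z(0*5, -7) = ((1/2)*(-3 - 3)/(-3))*64 + (-7 + 12*(0*5)) = ((1/2)*(-1/3)*(-6))*64 + (-7 + 12*0) = 1*64 + (-7 + 0) = 64 - 7 = 57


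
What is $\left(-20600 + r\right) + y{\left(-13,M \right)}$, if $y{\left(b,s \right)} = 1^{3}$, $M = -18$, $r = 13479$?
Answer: $-7120$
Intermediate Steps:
$y{\left(b,s \right)} = 1$
$\left(-20600 + r\right) + y{\left(-13,M \right)} = \left(-20600 + 13479\right) + 1 = -7121 + 1 = -7120$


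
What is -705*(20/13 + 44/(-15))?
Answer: 12784/13 ≈ 983.38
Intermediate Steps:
-705*(20/13 + 44/(-15)) = -705*(20*(1/13) + 44*(-1/15)) = -705*(20/13 - 44/15) = -705*(-272/195) = 12784/13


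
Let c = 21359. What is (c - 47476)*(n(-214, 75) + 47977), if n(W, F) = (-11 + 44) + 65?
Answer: -1255574775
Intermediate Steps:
n(W, F) = 98 (n(W, F) = 33 + 65 = 98)
(c - 47476)*(n(-214, 75) + 47977) = (21359 - 47476)*(98 + 47977) = -26117*48075 = -1255574775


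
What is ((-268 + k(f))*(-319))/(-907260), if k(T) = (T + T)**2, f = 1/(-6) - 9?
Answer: 195547/8165340 ≈ 0.023948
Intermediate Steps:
f = -55/6 (f = -1/6 - 9 = -55/6 ≈ -9.1667)
k(T) = 4*T**2 (k(T) = (2*T)**2 = 4*T**2)
((-268 + k(f))*(-319))/(-907260) = ((-268 + 4*(-55/6)**2)*(-319))/(-907260) = ((-268 + 4*(3025/36))*(-319))*(-1/907260) = ((-268 + 3025/9)*(-319))*(-1/907260) = ((613/9)*(-319))*(-1/907260) = -195547/9*(-1/907260) = 195547/8165340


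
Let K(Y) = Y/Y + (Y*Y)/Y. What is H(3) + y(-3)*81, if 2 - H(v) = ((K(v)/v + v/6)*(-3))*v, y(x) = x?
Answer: -449/2 ≈ -224.50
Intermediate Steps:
K(Y) = 1 + Y (K(Y) = 1 + Y²/Y = 1 + Y)
H(v) = 2 - v*(-v/2 - 3*(1 + v)/v) (H(v) = 2 - ((1 + v)/v + v/6)*(-3)*v = 2 - (v/6 + (1 + v)/v)*(-3)*v = 2 - (-v/2 - 3*(1 + v)/v)*v = 2 - v*(-v/2 - 3*(1 + v)/v))
H(3) + y(-3)*81 = (5 + (½)*3² + 3*3) - 3*81 = (5 + (½)*9 + 9) - 243 = (5 + 9/2 + 9) - 243 = 37/2 - 243 = -449/2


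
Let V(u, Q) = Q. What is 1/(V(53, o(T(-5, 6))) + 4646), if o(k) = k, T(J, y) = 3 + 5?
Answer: 1/4654 ≈ 0.00021487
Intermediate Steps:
T(J, y) = 8
1/(V(53, o(T(-5, 6))) + 4646) = 1/(8 + 4646) = 1/4654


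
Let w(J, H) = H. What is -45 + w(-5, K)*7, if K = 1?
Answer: -38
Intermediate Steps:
-45 + w(-5, K)*7 = -45 + 1*7 = -45 + 7 = -38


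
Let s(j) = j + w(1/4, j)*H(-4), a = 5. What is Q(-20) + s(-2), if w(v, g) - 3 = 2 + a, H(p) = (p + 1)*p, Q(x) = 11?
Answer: 129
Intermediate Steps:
H(p) = p*(1 + p) (H(p) = (1 + p)*p = p*(1 + p))
w(v, g) = 10 (w(v, g) = 3 + (2 + 5) = 3 + 7 = 10)
s(j) = 120 + j (s(j) = j + 10*(-4*(1 - 4)) = j + 10*(-4*(-3)) = j + 10*12 = j + 120 = 120 + j)
Q(-20) + s(-2) = 11 + (120 - 2) = 11 + 118 = 129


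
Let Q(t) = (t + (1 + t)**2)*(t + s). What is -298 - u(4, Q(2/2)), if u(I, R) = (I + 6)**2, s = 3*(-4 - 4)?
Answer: -398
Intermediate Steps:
s = -24 (s = 3*(-8) = -24)
Q(t) = (-24 + t)*(t + (1 + t)**2) (Q(t) = (t + (1 + t)**2)*(t - 24) = (t + (1 + t)**2)*(-24 + t) = (-24 + t)*(t + (1 + t)**2))
u(I, R) = (6 + I)**2
-298 - u(4, Q(2/2)) = -298 - (6 + 4)**2 = -298 - 1*10**2 = -298 - 1*100 = -298 - 100 = -398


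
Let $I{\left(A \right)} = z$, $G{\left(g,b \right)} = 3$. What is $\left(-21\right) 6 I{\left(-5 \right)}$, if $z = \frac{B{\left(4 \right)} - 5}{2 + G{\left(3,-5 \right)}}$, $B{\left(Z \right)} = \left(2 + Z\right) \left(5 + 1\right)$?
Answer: $- \frac{3906}{5} \approx -781.2$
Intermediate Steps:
$B{\left(Z \right)} = 12 + 6 Z$ ($B{\left(Z \right)} = \left(2 + Z\right) 6 = 12 + 6 Z$)
$z = \frac{31}{5}$ ($z = \frac{\left(12 + 6 \cdot 4\right) - 5}{2 + 3} = \frac{\left(12 + 24\right) - 5}{5} = \left(36 - 5\right) \frac{1}{5} = 31 \cdot \frac{1}{5} = \frac{31}{5} \approx 6.2$)
$I{\left(A \right)} = \frac{31}{5}$
$\left(-21\right) 6 I{\left(-5 \right)} = \left(-21\right) 6 \cdot \frac{31}{5} = \left(-126\right) \frac{31}{5} = - \frac{3906}{5}$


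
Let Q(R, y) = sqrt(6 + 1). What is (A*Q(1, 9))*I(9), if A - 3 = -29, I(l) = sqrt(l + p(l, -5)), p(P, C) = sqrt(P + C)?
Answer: -26*sqrt(77) ≈ -228.15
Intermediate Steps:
p(P, C) = sqrt(C + P)
Q(R, y) = sqrt(7)
I(l) = sqrt(l + sqrt(-5 + l))
A = -26 (A = 3 - 29 = -26)
(A*Q(1, 9))*I(9) = (-26*sqrt(7))*sqrt(9 + sqrt(-5 + 9)) = (-26*sqrt(7))*sqrt(9 + sqrt(4)) = (-26*sqrt(7))*sqrt(9 + 2) = (-26*sqrt(7))*sqrt(11) = -26*sqrt(77)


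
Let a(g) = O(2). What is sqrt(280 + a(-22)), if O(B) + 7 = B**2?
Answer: sqrt(277) ≈ 16.643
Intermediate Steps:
O(B) = -7 + B**2
a(g) = -3 (a(g) = -7 + 2**2 = -7 + 4 = -3)
sqrt(280 + a(-22)) = sqrt(280 - 3) = sqrt(277)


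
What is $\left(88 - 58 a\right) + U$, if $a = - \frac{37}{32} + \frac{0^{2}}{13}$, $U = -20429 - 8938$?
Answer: $- \frac{467391}{16} \approx -29212.0$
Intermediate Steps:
$U = -29367$ ($U = -20429 - 8938 = -29367$)
$a = - \frac{37}{32}$ ($a = \left(-37\right) \frac{1}{32} + 0 \cdot \frac{1}{13} = - \frac{37}{32} + 0 = - \frac{37}{32} \approx -1.1563$)
$\left(88 - 58 a\right) + U = \left(88 - - \frac{1073}{16}\right) - 29367 = \left(88 + \frac{1073}{16}\right) - 29367 = \frac{2481}{16} - 29367 = - \frac{467391}{16}$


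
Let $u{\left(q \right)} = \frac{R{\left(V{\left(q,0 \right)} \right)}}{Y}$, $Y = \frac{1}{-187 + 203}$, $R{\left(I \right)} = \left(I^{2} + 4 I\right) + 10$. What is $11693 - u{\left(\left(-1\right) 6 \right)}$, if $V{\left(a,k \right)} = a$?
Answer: $11341$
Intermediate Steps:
$R{\left(I \right)} = 10 + I^{2} + 4 I$
$Y = \frac{1}{16} \approx 0.0625$
$u{\left(q \right)} = 160 + 16 q^{2} + 64 q$ ($u{\left(q \right)} = \left(10 + q^{2} + 4 q\right) \frac{1}{\frac{1}{16}} = \left(10 + q^{2} + 4 q\right) 16 = 160 + 16 q^{2} + 64 q$)
$11693 - u{\left(\left(-1\right) 6 \right)} = 11693 - \left(160 + 16 \left(\left(-1\right) 6\right)^{2} + 64 \left(\left(-1\right) 6\right)\right) = 11693 - \left(160 + 16 \left(-6\right)^{2} + 64 \left(-6\right)\right) = 11693 - \left(160 + 16 \cdot 36 - 384\right) = 11693 - \left(160 + 576 - 384\right) = 11693 - 352 = 11341$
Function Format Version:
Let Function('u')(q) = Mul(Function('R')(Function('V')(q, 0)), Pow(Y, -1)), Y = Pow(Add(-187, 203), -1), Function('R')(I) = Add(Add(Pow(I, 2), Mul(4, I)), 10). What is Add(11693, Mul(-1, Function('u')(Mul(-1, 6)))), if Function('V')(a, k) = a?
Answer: 11341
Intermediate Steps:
Function('R')(I) = Add(10, Pow(I, 2), Mul(4, I))
Y = Rational(1, 16) (Y = Pow(16, -1) = Rational(1, 16) ≈ 0.062500)
Function('u')(q) = Add(160, Mul(16, Pow(q, 2)), Mul(64, q)) (Function('u')(q) = Mul(Add(10, Pow(q, 2), Mul(4, q)), Pow(Rational(1, 16), -1)) = Mul(Add(10, Pow(q, 2), Mul(4, q)), 16) = Add(160, Mul(16, Pow(q, 2)), Mul(64, q)))
Add(11693, Mul(-1, Function('u')(Mul(-1, 6)))) = Add(11693, Mul(-1, Add(160, Mul(16, Pow(Mul(-1, 6), 2)), Mul(64, Mul(-1, 6))))) = Add(11693, Mul(-1, Add(160, Mul(16, Pow(-6, 2)), Mul(64, -6)))) = Add(11693, Mul(-1, Add(160, Mul(16, 36), -384))) = Add(11693, Mul(-1, Add(160, 576, -384))) = Add(11693, Mul(-1, 352)) = Add(11693, -352) = 11341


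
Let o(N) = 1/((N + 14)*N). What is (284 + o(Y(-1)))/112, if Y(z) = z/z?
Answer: 4261/1680 ≈ 2.5363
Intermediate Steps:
Y(z) = 1
o(N) = 1/(N*(14 + N)) (o(N) = 1/((14 + N)*N) = 1/(N*(14 + N)))
(284 + o(Y(-1)))/112 = (284 + 1/(1*(14 + 1)))/112 = (284 + 1/15)*(1/112) = (4261/15)*(1/112) = 4261/1680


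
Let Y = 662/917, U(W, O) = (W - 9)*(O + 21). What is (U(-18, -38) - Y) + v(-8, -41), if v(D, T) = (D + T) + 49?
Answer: 420241/917 ≈ 458.28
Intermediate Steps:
v(D, T) = 49 + D + T
U(W, O) = (-9 + W)*(21 + O)
Y = 662/917 (Y = 662*(1/917) = 662/917 ≈ 0.72192)
(U(-18, -38) - Y) + v(-8, -41) = ((-189 - 9*(-38) + 21*(-18) - 38*(-18)) - 1*662/917) + (49 - 8 - 41) = ((-189 + 342 - 378 + 684) - 662/917) + 0 = (459 - 662/917) + 0 = 420241/917 + 0 = 420241/917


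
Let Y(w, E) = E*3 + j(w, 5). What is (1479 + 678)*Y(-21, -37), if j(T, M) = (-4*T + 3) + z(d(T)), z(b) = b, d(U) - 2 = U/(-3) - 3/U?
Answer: -224328/7 ≈ -32047.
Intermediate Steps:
d(U) = 2 - 3/U - U/3 (d(U) = 2 + (U/(-3) - 3/U) = 2 + (U*(-⅓) - 3/U) = 2 + (-U/3 - 3/U) = 2 + (-3/U - U/3) = 2 - 3/U - U/3)
j(T, M) = 5 - 3/T - 13*T/3 (j(T, M) = (-4*T + 3) + (2 - 3/T - T/3) = (3 - 4*T) + (2 - 3/T - T/3) = 5 - 3/T - 13*T/3)
Y(w, E) = 5 - 3/w + 3*E - 13*w/3 (Y(w, E) = E*3 + (5 - 3/w - 13*w/3) = 3*E + (5 - 3/w - 13*w/3) = 5 - 3/w + 3*E - 13*w/3)
(1479 + 678)*Y(-21, -37) = (1479 + 678)*(5 - 3/(-21) + 3*(-37) - 13/3*(-21)) = 2157*(5 - 3*(-1/21) - 111 + 91) = 2157*(5 + ⅐ - 111 + 91) = 2157*(-104/7) = -224328/7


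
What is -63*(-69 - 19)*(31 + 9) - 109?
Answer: 221651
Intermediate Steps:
-63*(-69 - 19)*(31 + 9) - 109 = -(-5544)*40 - 109 = -63*(-3520) - 109 = 221760 - 109 = 221651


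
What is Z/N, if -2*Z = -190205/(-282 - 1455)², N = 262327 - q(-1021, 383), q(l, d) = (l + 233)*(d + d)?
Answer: 38041/1045068895206 ≈ 3.6400e-8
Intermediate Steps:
q(l, d) = 2*d*(233 + l) (q(l, d) = (233 + l)*(2*d) = 2*d*(233 + l))
N = 865935 (N = 262327 - 2*383*(233 - 1021) = 262327 - 2*383*(-788) = 262327 - 1*(-603608) = 262327 + 603608 = 865935)
Z = 190205/6034338 (Z = -(-190205)/(2*((-282 - 1455)²)) = -(-190205)/(2*((-1737)²)) = -(-190205)/(2*3017169) = -½*(-190205/3017169) = 190205/6034338 ≈ 0.031520)
Z/N = (190205/6034338)/865935 = (190205/6034338)*(1/865935) = 38041/1045068895206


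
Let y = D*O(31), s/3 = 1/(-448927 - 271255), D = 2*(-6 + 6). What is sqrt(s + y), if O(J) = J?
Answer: I*sqrt(2160546)/720182 ≈ 0.002041*I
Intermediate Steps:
D = 0 (D = 2*0 = 0)
s = -3/720182 (s = 3/(-448927 - 271255) = 3/(-720182) = 3*(-1/720182) = -3/720182 ≈ -4.1656e-6)
y = 0 (y = 0*31 = 0)
sqrt(s + y) = sqrt(-3/720182 + 0) = sqrt(-3/720182) = I*sqrt(2160546)/720182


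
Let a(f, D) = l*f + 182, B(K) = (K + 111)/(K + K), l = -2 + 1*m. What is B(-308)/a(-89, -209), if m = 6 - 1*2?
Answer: 197/2464 ≈ 0.079951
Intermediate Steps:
m = 4 (m = 6 - 2 = 4)
l = 2 (l = -2 + 1*4 = -2 + 4 = 2)
B(K) = (111 + K)/(2*K) (B(K) = (111 + K)/((2*K)) = (111 + K)*(1/(2*K)) = (111 + K)/(2*K))
a(f, D) = 182 + 2*f (a(f, D) = 2*f + 182 = 182 + 2*f)
B(-308)/a(-89, -209) = ((½)*(111 - 308)/(-308))/(182 + 2*(-89)) = ((½)*(-1/308)*(-197))/(182 - 178) = (197/616)/4 = (197/616)*(¼) = 197/2464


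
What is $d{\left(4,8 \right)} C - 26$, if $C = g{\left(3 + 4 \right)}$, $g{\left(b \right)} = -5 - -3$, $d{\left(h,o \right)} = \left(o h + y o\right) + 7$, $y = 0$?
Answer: $-104$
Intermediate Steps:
$d{\left(h,o \right)} = 7 + h o$ ($d{\left(h,o \right)} = \left(o h + 0 o\right) + 7 = \left(h o + 0\right) + 7 = h o + 7 = 7 + h o$)
$g{\left(b \right)} = -2$ ($g{\left(b \right)} = -5 + 3 = -2$)
$C = -2$
$d{\left(4,8 \right)} C - 26 = \left(7 + 4 \cdot 8\right) \left(-2\right) - 26 = \left(7 + 32\right) \left(-2\right) - 26 = 39 \left(-2\right) - 26 = -78 - 26 = -104$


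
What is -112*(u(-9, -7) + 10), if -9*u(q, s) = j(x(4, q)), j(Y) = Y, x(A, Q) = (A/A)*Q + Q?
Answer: -1344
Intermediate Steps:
x(A, Q) = 2*Q (x(A, Q) = 1*Q + Q = Q + Q = 2*Q)
u(q, s) = -2*q/9
-112*(u(-9, -7) + 10) = -112*(-2/9*(-9) + 10) = -112*(2 + 10) = -112*12 = -1344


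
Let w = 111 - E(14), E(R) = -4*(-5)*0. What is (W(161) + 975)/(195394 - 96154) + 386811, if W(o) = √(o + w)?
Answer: 2559141641/6616 + √17/24810 ≈ 3.8681e+5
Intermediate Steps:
E(R) = 0 (E(R) = 20*0 = 0)
w = 111 (w = 111 - 1*0 = 111 + 0 = 111)
W(o) = √(111 + o) (W(o) = √(o + 111) = √(111 + o))
(W(161) + 975)/(195394 - 96154) + 386811 = (√(111 + 161) + 975)/(195394 - 96154) + 386811 = (√272 + 975)/99240 + 386811 = (4*√17 + 975)*(1/99240) + 386811 = (975 + 4*√17)*(1/99240) + 386811 = (65/6616 + √17/24810) + 386811 = 2559141641/6616 + √17/24810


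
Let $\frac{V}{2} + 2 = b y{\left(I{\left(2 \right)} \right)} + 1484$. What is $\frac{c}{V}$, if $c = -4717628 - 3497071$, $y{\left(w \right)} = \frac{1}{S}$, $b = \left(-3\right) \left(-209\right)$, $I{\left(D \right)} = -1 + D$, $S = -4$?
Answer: $- \frac{5476466}{1767} \approx -3099.3$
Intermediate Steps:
$b = 627$
$y{\left(w \right)} = - \frac{1}{4}$ ($y{\left(w \right)} = \frac{1}{-4} = - \frac{1}{4}$)
$V = \frac{5301}{2}$ ($V = -4 + 2 \left(627 \left(- \frac{1}{4}\right) + 1484\right) = -4 + 2 \left(- \frac{627}{4} + 1484\right) = -4 + 2 \cdot \frac{5309}{4} = -4 + \frac{5309}{2} = \frac{5301}{2} \approx 2650.5$)
$c = -8214699$ ($c = -4717628 - 3497071 = -8214699$)
$\frac{c}{V} = - \frac{8214699}{\frac{5301}{2}} = \left(-8214699\right) \frac{2}{5301} = - \frac{5476466}{1767}$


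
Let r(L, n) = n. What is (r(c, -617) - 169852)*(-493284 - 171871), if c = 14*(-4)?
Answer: 113388307695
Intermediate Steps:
c = -56
(r(c, -617) - 169852)*(-493284 - 171871) = (-617 - 169852)*(-493284 - 171871) = -170469*(-665155) = 113388307695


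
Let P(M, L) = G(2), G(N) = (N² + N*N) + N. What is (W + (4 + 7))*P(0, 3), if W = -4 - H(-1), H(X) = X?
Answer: 80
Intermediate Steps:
G(N) = N + 2*N² (G(N) = (N² + N²) + N = 2*N² + N = N + 2*N²)
P(M, L) = 10 (P(M, L) = 2*(1 + 2*2) = 2*(1 + 4) = 2*5 = 10)
W = -3 (W = -4 - 1*(-1) = -4 + 1 = -3)
(W + (4 + 7))*P(0, 3) = (-3 + (4 + 7))*10 = (-3 + 11)*10 = 8*10 = 80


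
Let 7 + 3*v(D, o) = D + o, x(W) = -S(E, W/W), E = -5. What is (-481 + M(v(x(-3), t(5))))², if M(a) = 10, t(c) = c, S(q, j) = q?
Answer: 221841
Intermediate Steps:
x(W) = 5 (x(W) = -1*(-5) = 5)
v(D, o) = -7/3 + D/3 + o/3 (v(D, o) = -7/3 + (D + o)/3 = -7/3 + (D/3 + o/3) = -7/3 + D/3 + o/3)
(-481 + M(v(x(-3), t(5))))² = (-481 + 10)² = (-471)² = 221841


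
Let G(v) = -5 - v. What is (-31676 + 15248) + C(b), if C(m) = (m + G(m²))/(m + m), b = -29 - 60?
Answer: -2916169/178 ≈ -16383.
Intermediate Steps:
b = -89
C(m) = (-5 + m - m²)/(2*m) (C(m) = (m + (-5 - m²))/(m + m) = (-5 + m - m²)/((2*m)) = (-5 + m - m²)*(1/(2*m)) = (-5 + m - m²)/(2*m))
(-31676 + 15248) + C(b) = (-31676 + 15248) + (½)*(-5 - 89 - 1*(-89)²)/(-89) = -16428 + (½)*(-1/89)*(-5 - 89 - 1*7921) = -16428 + (½)*(-1/89)*(-5 - 89 - 7921) = -16428 + (½)*(-1/89)*(-8015) = -16428 + 8015/178 = -2916169/178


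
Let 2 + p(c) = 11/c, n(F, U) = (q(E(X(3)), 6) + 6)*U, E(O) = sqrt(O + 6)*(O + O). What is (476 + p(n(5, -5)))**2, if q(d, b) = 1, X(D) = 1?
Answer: 274863241/1225 ≈ 2.2438e+5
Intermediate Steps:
E(O) = 2*O*sqrt(6 + O) (E(O) = sqrt(6 + O)*(2*O) = 2*O*sqrt(6 + O))
n(F, U) = 7*U (n(F, U) = (1 + 6)*U = 7*U)
p(c) = -2 + 11/c
(476 + p(n(5, -5)))**2 = (476 + (-2 + 11/((7*(-5)))))**2 = (476 + (-2 + 11/(-35)))**2 = (476 + (-2 + 11*(-1/35)))**2 = (476 + (-2 - 11/35))**2 = (476 - 81/35)**2 = (16579/35)**2 = 274863241/1225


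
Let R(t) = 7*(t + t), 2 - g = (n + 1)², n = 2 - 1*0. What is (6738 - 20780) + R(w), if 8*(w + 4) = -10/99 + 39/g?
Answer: -5586739/396 ≈ -14108.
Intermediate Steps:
n = 2 (n = 2 + 0 = 2)
g = -7 (g = 2 - (2 + 1)² = 2 - 1*3² = 2 - 1*9 = 2 - 9 = -7)
w = -26107/5544 (w = -4 + (-10/99 + 39/(-7))/8 = -4 + (-10*1/99 + 39*(-⅐))/8 = -4 + (-10/99 - 39/7)/8 = -4 + (⅛)*(-3931/693) = -4 - 3931/5544 = -26107/5544 ≈ -4.7091)
R(t) = 14*t (R(t) = 7*(2*t) = 14*t)
(6738 - 20780) + R(w) = (6738 - 20780) + 14*(-26107/5544) = -14042 - 26107/396 = -5586739/396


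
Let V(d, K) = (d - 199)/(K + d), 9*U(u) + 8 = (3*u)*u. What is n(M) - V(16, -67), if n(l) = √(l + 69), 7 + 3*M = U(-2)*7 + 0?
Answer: -61/17 + 2*√1371/9 ≈ 4.6400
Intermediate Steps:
U(u) = -8/9 + u²/3 (U(u) = -8/9 + ((3*u)*u)/9 = -8/9 + (3*u²)/9 = -8/9 + u²/3)
V(d, K) = (-199 + d)/(K + d)
M = -35/27 (M = -7/3 + ((-8/9 + (⅓)*(-2)²)*7 + 0)/3 = -7/3 + ((-8/9 + (⅓)*4)*7 + 0)/3 = -7/3 + ((-8/9 + 4/3)*7 + 0)/3 = -7/3 + ((4/9)*7 + 0)/3 = -7/3 + (28/9 + 0)/3 = -7/3 + (⅓)*(28/9) = -7/3 + 28/27 = -35/27 ≈ -1.2963)
n(l) = √(69 + l)
n(M) - V(16, -67) = √(69 - 35/27) - (-199 + 16)/(-67 + 16) = √(1828/27) - (-183)/(-51) = 2*√1371/9 - (-1)*(-183)/51 = 2*√1371/9 - 1*61/17 = 2*√1371/9 - 61/17 = -61/17 + 2*√1371/9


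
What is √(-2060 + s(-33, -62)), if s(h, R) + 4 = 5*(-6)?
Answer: I*√2094 ≈ 45.76*I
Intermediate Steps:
s(h, R) = -34 (s(h, R) = -4 + 5*(-6) = -4 - 30 = -34)
√(-2060 + s(-33, -62)) = √(-2060 - 34) = √(-2094) = I*√2094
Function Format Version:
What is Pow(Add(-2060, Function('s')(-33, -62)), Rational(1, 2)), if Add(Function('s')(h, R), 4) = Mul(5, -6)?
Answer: Mul(I, Pow(2094, Rational(1, 2))) ≈ Mul(45.760, I)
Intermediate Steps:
Function('s')(h, R) = -34 (Function('s')(h, R) = Add(-4, Mul(5, -6)) = Add(-4, -30) = -34)
Pow(Add(-2060, Function('s')(-33, -62)), Rational(1, 2)) = Pow(Add(-2060, -34), Rational(1, 2)) = Pow(-2094, Rational(1, 2)) = Mul(I, Pow(2094, Rational(1, 2)))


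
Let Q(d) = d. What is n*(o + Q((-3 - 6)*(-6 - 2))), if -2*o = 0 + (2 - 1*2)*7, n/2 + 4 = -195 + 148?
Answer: -7344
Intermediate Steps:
n = -102 (n = -8 + 2*(-195 + 148) = -8 + 2*(-47) = -8 - 94 = -102)
o = 0 (o = -(0 + (2 - 1*2)*7)/2 = -(0 + (2 - 2)*7)/2 = -(0 + 0*7)/2 = -(0 + 0)/2 = -½*0 = 0)
n*(o + Q((-3 - 6)*(-6 - 2))) = -102*(0 + (-3 - 6)*(-6 - 2)) = -102*(0 - 9*(-8)) = -102*(0 + 72) = -102*72 = -7344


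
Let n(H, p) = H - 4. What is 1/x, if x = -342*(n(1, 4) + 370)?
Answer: -1/125514 ≈ -7.9672e-6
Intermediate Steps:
n(H, p) = -4 + H
x = -125514 (x = -342*((-4 + 1) + 370) = -342*(-3 + 370) = -342*367 = -125514)
1/x = 1/(-125514) = -1/125514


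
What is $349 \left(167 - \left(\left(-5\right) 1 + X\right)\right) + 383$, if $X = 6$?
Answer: $58317$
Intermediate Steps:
$349 \left(167 - \left(\left(-5\right) 1 + X\right)\right) + 383 = 349 \left(167 - \left(\left(-5\right) 1 + 6\right)\right) + 383 = 349 \left(167 - \left(-5 + 6\right)\right) + 383 = 349 \left(167 - 1\right) + 383 = 349 \cdot 166 + 383 = 57934 + 383 = 58317$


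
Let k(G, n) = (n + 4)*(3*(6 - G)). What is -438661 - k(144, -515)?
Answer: -650215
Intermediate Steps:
k(G, n) = (4 + n)*(18 - 3*G)
-438661 - k(144, -515) = -438661 - (72 - 12*144 + 18*(-515) - 3*144*(-515)) = -438661 - (72 - 1728 - 9270 + 222480) = -438661 - 1*211554 = -438661 - 211554 = -650215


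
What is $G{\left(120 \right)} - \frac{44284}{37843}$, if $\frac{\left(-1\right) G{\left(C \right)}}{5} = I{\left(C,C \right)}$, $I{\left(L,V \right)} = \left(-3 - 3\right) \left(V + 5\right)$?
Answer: $\frac{141866966}{37843} \approx 3748.8$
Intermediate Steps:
$I{\left(L,V \right)} = -30 - 6 V$ ($I{\left(L,V \right)} = - 6 \left(5 + V\right) = -30 - 6 V$)
$G{\left(C \right)} = 150 + 30 C$ ($G{\left(C \right)} = - 5 \left(-30 - 6 C\right) = 150 + 30 C$)
$G{\left(120 \right)} - \frac{44284}{37843} = \left(150 + 30 \cdot 120\right) - \frac{44284}{37843} = \left(150 + 3600\right) - 44284 \cdot \frac{1}{37843} = 3750 - \frac{44284}{37843} = \frac{141866966}{37843}$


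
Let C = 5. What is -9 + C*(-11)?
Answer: -64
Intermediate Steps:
-9 + C*(-11) = -9 + 5*(-11) = -9 - 55 = -64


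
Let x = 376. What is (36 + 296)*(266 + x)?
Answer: 213144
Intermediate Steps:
(36 + 296)*(266 + x) = (36 + 296)*(266 + 376) = 332*642 = 213144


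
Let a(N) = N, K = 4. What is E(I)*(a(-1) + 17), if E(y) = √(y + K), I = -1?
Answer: 16*√3 ≈ 27.713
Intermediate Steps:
E(y) = √(4 + y) (E(y) = √(y + 4) = √(4 + y))
E(I)*(a(-1) + 17) = √(4 - 1)*(-1 + 17) = √3*16 = 16*√3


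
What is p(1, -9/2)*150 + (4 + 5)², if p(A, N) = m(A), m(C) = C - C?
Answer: 81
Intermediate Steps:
m(C) = 0
p(A, N) = 0
p(1, -9/2)*150 + (4 + 5)² = 0*150 + (4 + 5)² = 0 + 9² = 0 + 81 = 81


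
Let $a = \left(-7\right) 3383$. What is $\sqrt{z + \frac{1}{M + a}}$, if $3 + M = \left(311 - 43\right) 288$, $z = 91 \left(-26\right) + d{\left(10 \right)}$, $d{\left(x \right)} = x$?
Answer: $\frac{3 i \sqrt{7492734385}}{5350} \approx 48.539 i$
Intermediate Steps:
$z = -2356$ ($z = 91 \left(-26\right) + 10 = -2366 + 10 = -2356$)
$a = -23681$
$M = 77181$ ($M = -3 + \left(311 - 43\right) 288 = -3 + 268 \cdot 288 = -3 + 77184 = 77181$)
$\sqrt{z + \frac{1}{M + a}} = \sqrt{-2356 + \frac{1}{77181 - 23681}} = \sqrt{-2356 + \frac{1}{53500}} = \sqrt{- \frac{126045999}{53500}} = \frac{3 i \sqrt{7492734385}}{5350}$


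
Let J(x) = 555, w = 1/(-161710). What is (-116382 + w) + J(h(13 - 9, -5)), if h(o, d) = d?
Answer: -18730384171/161710 ≈ -1.1583e+5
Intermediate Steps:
w = -1/161710 ≈ -6.1839e-6
(-116382 + w) + J(h(13 - 9, -5)) = (-116382 - 1/161710) + 555 = -18820133221/161710 + 555 = -18730384171/161710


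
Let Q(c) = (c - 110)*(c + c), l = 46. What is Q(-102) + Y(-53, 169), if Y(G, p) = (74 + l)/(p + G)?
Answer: 1254222/29 ≈ 43249.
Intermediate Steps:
Y(G, p) = 120/(G + p) (Y(G, p) = (74 + 46)/(p + G) = 120/(G + p))
Q(c) = 2*c*(-110 + c) (Q(c) = (-110 + c)*(2*c) = 2*c*(-110 + c))
Q(-102) + Y(-53, 169) = 2*(-102)*(-110 - 102) + 120/(-53 + 169) = 2*(-102)*(-212) + 120/116 = 43248 + 120*(1/116) = 43248 + 30/29 = 1254222/29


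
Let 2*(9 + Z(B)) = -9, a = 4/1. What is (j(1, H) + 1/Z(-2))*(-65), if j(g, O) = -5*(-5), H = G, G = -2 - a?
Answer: -43745/27 ≈ -1620.2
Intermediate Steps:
a = 4 (a = 4*1 = 4)
Z(B) = -27/2 (Z(B) = -9 + (½)*(-9) = -9 - 9/2 = -27/2)
G = -6 (G = -2 - 1*4 = -2 - 4 = -6)
H = -6
j(g, O) = 25
(j(1, H) + 1/Z(-2))*(-65) = (25 + 1/(-27/2))*(-65) = (25 - 2/27)*(-65) = (673/27)*(-65) = -43745/27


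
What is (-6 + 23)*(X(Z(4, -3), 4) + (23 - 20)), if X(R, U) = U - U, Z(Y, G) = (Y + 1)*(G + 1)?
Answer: 51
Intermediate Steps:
Z(Y, G) = (1 + G)*(1 + Y) (Z(Y, G) = (1 + Y)*(1 + G) = (1 + G)*(1 + Y))
X(R, U) = 0
(-6 + 23)*(X(Z(4, -3), 4) + (23 - 20)) = (-6 + 23)*(0 + (23 - 20)) = 17*(0 + 3) = 17*3 = 51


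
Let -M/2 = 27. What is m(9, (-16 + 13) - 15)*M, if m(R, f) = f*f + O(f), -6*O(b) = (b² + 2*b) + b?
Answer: -15066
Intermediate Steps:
M = -54 (M = -2*27 = -54)
O(b) = -b/2 - b²/6 (O(b) = -((b² + 2*b) + b)/6 = -(b² + 3*b)/6 = -b/2 - b²/6)
m(R, f) = f² - f*(3 + f)/6 (m(R, f) = f*f - f*(3 + f)/6 = f² - f*(3 + f)/6)
m(9, (-16 + 13) - 15)*M = (((-16 + 13) - 15)*(-3 + 5*((-16 + 13) - 15))/6)*(-54) = ((-3 - 15)*(-3 + 5*(-3 - 15))/6)*(-54) = ((⅙)*(-18)*(-3 + 5*(-18)))*(-54) = ((⅙)*(-18)*(-3 - 90))*(-54) = ((⅙)*(-18)*(-93))*(-54) = 279*(-54) = -15066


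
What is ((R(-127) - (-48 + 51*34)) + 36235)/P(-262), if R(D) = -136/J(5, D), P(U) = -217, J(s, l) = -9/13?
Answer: -312709/1953 ≈ -160.12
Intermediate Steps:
J(s, l) = -9/13 (J(s, l) = -9*1/13 = -9/13)
R(D) = 1768/9 (R(D) = -136/(-9/13) = -136*(-13/9) = 1768/9)
((R(-127) - (-48 + 51*34)) + 36235)/P(-262) = ((1768/9 - (-48 + 51*34)) + 36235)/(-217) = ((1768/9 - (-48 + 1734)) + 36235)*(-1/217) = ((1768/9 - 1*1686) + 36235)*(-1/217) = ((1768/9 - 1686) + 36235)*(-1/217) = (-13406/9 + 36235)*(-1/217) = (312709/9)*(-1/217) = -312709/1953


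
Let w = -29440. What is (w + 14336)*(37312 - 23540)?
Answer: -208012288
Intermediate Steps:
(w + 14336)*(37312 - 23540) = (-29440 + 14336)*(37312 - 23540) = -15104*13772 = -208012288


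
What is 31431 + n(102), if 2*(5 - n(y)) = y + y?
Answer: 31334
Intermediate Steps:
n(y) = 5 - y (n(y) = 5 - (y + y)/2 = 5 - y)
31431 + n(102) = 31431 + (5 - 1*102) = 31431 + (5 - 102) = 31431 - 97 = 31334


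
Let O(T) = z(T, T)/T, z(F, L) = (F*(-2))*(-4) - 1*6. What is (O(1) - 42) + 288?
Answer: 248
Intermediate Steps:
z(F, L) = -6 + 8*F (z(F, L) = -2*F*(-4) - 6 = 8*F - 6 = -6 + 8*F)
O(T) = (-6 + 8*T)/T
(O(1) - 42) + 288 = ((8 - 6/1) - 42) + 288 = ((8 - 6*1) - 42) + 288 = ((8 - 6) - 42) + 288 = (2 - 42) + 288 = -40 + 288 = 248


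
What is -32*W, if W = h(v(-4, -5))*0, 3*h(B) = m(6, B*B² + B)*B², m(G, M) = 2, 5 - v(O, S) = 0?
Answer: 0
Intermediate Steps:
v(O, S) = 5 (v(O, S) = 5 - 1*0 = 5 + 0 = 5)
h(B) = 2*B²/3 (h(B) = (2*B²)/3 = 2*B²/3)
W = 0 (W = ((⅔)*5²)*0 = ((⅔)*25)*0 = (50/3)*0 = 0)
-32*W = -32*0 = 0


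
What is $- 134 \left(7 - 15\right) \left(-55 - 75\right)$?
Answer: $-139360$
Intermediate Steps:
$- 134 \left(7 - 15\right) \left(-55 - 75\right) = \left(-134\right) \left(-8\right) \left(-130\right) = 1072 \left(-130\right) = -139360$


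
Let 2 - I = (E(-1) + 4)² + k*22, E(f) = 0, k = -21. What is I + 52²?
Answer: 3152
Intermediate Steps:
I = 448 (I = 2 - ((0 + 4)² - 21*22) = 2 - (4² - 462) = 2 - (16 - 462) = 2 - 1*(-446) = 2 + 446 = 448)
I + 52² = 448 + 52² = 448 + 2704 = 3152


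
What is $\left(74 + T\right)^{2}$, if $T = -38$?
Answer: $1296$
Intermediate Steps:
$\left(74 + T\right)^{2} = \left(74 - 38\right)^{2} = 36^{2} = 1296$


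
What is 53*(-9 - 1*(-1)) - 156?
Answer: -580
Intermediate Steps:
53*(-9 - 1*(-1)) - 156 = 53*(-9 + 1) - 156 = 53*(-8) - 156 = -424 - 156 = -580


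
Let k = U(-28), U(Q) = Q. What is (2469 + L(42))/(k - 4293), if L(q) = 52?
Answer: -2521/4321 ≈ -0.58343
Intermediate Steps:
k = -28
(2469 + L(42))/(k - 4293) = (2469 + 52)/(-28 - 4293) = 2521/(-4321) = 2521*(-1/4321) = -2521/4321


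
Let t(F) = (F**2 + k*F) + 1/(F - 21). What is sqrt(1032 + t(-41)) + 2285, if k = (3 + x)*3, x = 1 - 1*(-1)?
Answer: 2285 + 55*sqrt(2666)/62 ≈ 2330.8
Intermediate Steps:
x = 2 (x = 1 + 1 = 2)
k = 15 (k = (3 + 2)*3 = 5*3 = 15)
t(F) = F**2 + 1/(-21 + F) + 15*F (t(F) = (F**2 + 15*F) + 1/(F - 21) = (F**2 + 15*F) + 1/(-21 + F) = F**2 + 1/(-21 + F) + 15*F)
sqrt(1032 + t(-41)) + 2285 = sqrt(1032 + (1 + (-41)**3 - 315*(-41) - 6*(-41)**2)/(-21 - 41)) + 2285 = sqrt(1032 + (1 - 68921 + 12915 - 6*1681)/(-62)) + 2285 = sqrt(1032 - (1 - 68921 + 12915 - 10086)/62) + 2285 = sqrt(1032 - 1/62*(-66091)) + 2285 = sqrt(1032 + 66091/62) + 2285 = sqrt(130075/62) + 2285 = 55*sqrt(2666)/62 + 2285 = 2285 + 55*sqrt(2666)/62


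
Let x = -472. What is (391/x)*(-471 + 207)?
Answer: 12903/59 ≈ 218.69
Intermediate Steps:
(391/x)*(-471 + 207) = (391/(-472))*(-471 + 207) = (391*(-1/472))*(-264) = -391/472*(-264) = 12903/59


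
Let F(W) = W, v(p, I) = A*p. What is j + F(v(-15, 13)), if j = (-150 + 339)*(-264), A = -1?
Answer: -49881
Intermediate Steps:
v(p, I) = -p
j = -49896 (j = 189*(-264) = -49896)
j + F(v(-15, 13)) = -49896 - 1*(-15) = -49896 + 15 = -49881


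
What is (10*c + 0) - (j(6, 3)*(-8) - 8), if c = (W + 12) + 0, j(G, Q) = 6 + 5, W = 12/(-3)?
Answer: 176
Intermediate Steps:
W = -4 (W = 12*(-⅓) = -4)
j(G, Q) = 11
c = 8 (c = (-4 + 12) + 0 = 8 + 0 = 8)
(10*c + 0) - (j(6, 3)*(-8) - 8) = (10*8 + 0) - (11*(-8) - 8) = (80 + 0) - (-88 - 8) = 80 - 1*(-96) = 80 + 96 = 176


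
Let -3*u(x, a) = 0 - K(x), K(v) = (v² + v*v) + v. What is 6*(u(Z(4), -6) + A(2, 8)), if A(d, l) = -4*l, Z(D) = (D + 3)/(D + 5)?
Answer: -15230/81 ≈ -188.02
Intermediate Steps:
Z(D) = (3 + D)/(5 + D)
K(v) = v + 2*v² (K(v) = (v² + v²) + v = 2*v² + v = v + 2*v²)
u(x, a) = x*(1 + 2*x)/3 (u(x, a) = -(0 - x*(1 + 2*x))/3 = -(-1)*x*(1 + 2*x)/3 = x*(1 + 2*x)/3)
6*(u(Z(4), -6) + A(2, 8)) = 6*(((3 + 4)/(5 + 4))*(1 + 2*((3 + 4)/(5 + 4)))/3 - 4*8) = 6*((7/9)*(1 + 2*(7/9))/3 - 32) = 6*(((⅑)*7)*(1 + 2*((⅑)*7))/3 - 32) = 6*((⅓)*(7/9)*(1 + 2*(7/9)) - 32) = 6*((⅓)*(7/9)*(1 + 14/9) - 32) = 6*((⅓)*(7/9)*(23/9) - 32) = 6*(161/243 - 32) = 6*(-7615/243) = -15230/81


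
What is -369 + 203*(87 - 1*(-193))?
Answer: 56471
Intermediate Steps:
-369 + 203*(87 - 1*(-193)) = -369 + 203*(87 + 193) = -369 + 203*280 = -369 + 56840 = 56471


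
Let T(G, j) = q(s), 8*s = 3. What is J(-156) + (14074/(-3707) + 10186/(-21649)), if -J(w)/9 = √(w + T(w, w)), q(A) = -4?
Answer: -342447528/80252843 - 36*I*√10 ≈ -4.2671 - 113.84*I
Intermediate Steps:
s = 3/8 (s = (⅛)*3 = 3/8 ≈ 0.37500)
T(G, j) = -4
J(w) = -9*√(-4 + w) (J(w) = -9*√(w - 4) = -9*√(-4 + w))
J(-156) + (14074/(-3707) + 10186/(-21649)) = -9*√(-4 - 156) + (14074/(-3707) + 10186/(-21649)) = -36*I*√10 + (14074*(-1/3707) + 10186*(-1/21649)) = -36*I*√10 + (-14074/3707 - 10186/21649) = -36*I*√10 - 342447528/80252843 = -342447528/80252843 - 36*I*√10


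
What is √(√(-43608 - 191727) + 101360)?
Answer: √(101360 + I*√235335) ≈ 318.37 + 0.7619*I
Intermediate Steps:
√(√(-43608 - 191727) + 101360) = √(√(-235335) + 101360) = √(I*√235335 + 101360) = √(101360 + I*√235335)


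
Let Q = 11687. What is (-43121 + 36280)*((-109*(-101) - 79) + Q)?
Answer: -154722897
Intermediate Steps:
(-43121 + 36280)*((-109*(-101) - 79) + Q) = (-43121 + 36280)*((-109*(-101) - 79) + 11687) = -6841*((11009 - 79) + 11687) = -6841*(10930 + 11687) = -6841*22617 = -154722897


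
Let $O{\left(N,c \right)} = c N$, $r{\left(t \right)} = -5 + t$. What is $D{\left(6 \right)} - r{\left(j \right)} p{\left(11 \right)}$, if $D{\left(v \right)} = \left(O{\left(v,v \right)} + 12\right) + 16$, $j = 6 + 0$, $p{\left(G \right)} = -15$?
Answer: $79$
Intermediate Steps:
$j = 6$
$O{\left(N,c \right)} = N c$
$D{\left(v \right)} = 28 + v^{2}$ ($D{\left(v \right)} = \left(v v + 12\right) + 16 = \left(v^{2} + 12\right) + 16 = \left(12 + v^{2}\right) + 16 = 28 + v^{2}$)
$D{\left(6 \right)} - r{\left(j \right)} p{\left(11 \right)} = \left(28 + 6^{2}\right) - \left(-5 + 6\right) \left(-15\right) = \left(28 + 36\right) - 1 \left(-15\right) = 64 - -15 = 64 + 15 = 79$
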